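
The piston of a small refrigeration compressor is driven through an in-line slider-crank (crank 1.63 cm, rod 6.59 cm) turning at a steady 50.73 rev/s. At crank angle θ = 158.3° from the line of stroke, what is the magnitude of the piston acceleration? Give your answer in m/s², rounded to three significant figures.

ω = 2π·50.7 = 318.7 rad/s
x(θ) = r cosθ + √(L² − r² sin²θ); with ω constant, a = ω²·d²x/dθ².
d²x/dθ² = −r cosθ − r²(cos2θ)/√u − r⁴ sin²2θ/(4u^{3/2}),  u = L² − r² sin²θ = 0.00430649 m².
Substituting r = 0.0163 m, L = 0.0659 m, θ = 158.3°: d²x/dθ² = +0.012174 m.
a = ω²·d²x/dθ² = (318.7)²·(+0.012174) = +1236.8 m/s²;  |a| = 1236.8 m/s².

1240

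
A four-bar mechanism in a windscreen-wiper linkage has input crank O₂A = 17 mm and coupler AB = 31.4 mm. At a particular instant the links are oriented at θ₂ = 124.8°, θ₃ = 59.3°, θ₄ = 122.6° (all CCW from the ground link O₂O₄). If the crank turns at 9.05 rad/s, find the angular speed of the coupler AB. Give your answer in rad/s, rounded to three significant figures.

ω₂ = 9.05 rad/s
Differentiating the loop-closure r₂e^{iθ₂}+r₃e^{iθ₃}=r₁+r₄e^{iθ₄} gives r₂ω₂e^{iθ₂}+r₃ω₃e^{iθ₃}=r₄ω₄e^{iθ₄}.
Eliminating the other unknown: ω₃ = r₂ω₂ sin(θ₄−θ₂) / [r₃ sin(θ₃−θ₄)].
Numerator sine = -0.03839; denominator sine = -0.89337.
Result = 0.017·9.05·(-0.03839) / (0.0314·(-0.89337)) = +0.21054 rad/s; magnitude 0.21054 rad/s.

0.211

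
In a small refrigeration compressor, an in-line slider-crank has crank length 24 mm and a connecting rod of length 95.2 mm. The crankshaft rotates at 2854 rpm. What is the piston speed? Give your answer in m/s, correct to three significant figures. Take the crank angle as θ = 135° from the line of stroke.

4.15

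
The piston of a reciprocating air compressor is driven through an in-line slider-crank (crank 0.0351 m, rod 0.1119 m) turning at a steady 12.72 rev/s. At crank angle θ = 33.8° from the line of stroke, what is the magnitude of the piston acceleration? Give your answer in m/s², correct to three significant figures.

ω = 2π·12.7 = 79.92 rad/s
x(θ) = r cosθ + √(L² − r² sin²θ); with ω constant, a = ω²·d²x/dθ².
d²x/dθ² = −r cosθ − r²(cos2θ)/√u − r⁴ sin²2θ/(4u^{3/2}),  u = L² − r² sin²θ = 0.0121403 m².
Substituting r = 0.0351 m, L = 0.1119 m, θ = 33.8°: d²x/dθ² = -0.033671 m.
a = ω²·d²x/dθ² = (79.92)²·(-0.033671) = -215.07 m/s²;  |a| = 215.07 m/s².

215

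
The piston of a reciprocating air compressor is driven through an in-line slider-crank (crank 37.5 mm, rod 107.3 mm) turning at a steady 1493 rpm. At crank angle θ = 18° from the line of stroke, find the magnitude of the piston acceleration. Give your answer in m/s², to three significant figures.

1140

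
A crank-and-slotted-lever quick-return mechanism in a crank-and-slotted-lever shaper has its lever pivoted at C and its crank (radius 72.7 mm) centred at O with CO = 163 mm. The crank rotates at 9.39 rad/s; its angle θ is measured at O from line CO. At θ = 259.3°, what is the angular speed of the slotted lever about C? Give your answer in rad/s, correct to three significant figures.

1.06

ω = 9.39 rad/s
Crank pin A relative to C: A = (d + r cosθ, r sinθ); lever angle φ = atan2(r sinθ, d + r cosθ).
Differentiating tanφ: φ̇ = rω(d cosθ + r)/(d² + r² + 2dr cosθ).
d² + r² + 2dr cosθ = |CA|² = 0.027454 m²;  d cosθ + r = +0.042436 m.
|ω_lever| = |0.0727·9.39·+0.042436| / 0.027454 = 1.0552 rad/s.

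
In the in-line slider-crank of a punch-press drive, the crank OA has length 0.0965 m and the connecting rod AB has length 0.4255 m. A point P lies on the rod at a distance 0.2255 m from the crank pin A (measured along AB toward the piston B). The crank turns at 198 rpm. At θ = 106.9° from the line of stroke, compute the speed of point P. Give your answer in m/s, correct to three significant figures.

ω = 20.73 rad/s.  Crank-pin speed |V_A| = rω = 2.0009 m/s, perpendicular to OA.
Rod angle: sinφ = −(r/L) sinθ ⇒ φ = -12.533°; ω_rod = −rω cosθ/√(L²−r²sin²θ) = +1.4004 rad/s.
V_P = V_A + ω_rod × AP, with AP = 0.2255 m along the rod.
Components: V_Px = −rω sinθ − a·ω_rod·sinφ = -1.8459 m/s;  V_Py = rω cosθ + a·ω_rod·cosφ = -0.2734 m/s.
|V_P| = √(V_Px² + V_Py²) = 1.8661 m/s.

1.87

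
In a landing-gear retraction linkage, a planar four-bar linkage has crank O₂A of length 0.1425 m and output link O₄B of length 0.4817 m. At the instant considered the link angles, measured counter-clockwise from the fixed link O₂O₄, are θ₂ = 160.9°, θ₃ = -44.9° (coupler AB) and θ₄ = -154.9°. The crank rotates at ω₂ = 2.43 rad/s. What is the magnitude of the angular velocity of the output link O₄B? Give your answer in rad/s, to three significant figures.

0.333

ω₂ = 2.43 rad/s
Differentiating the loop-closure r₂e^{iθ₂}+r₃e^{iθ₃}=r₁+r₄e^{iθ₄} gives r₂ω₂e^{iθ₂}+r₃ω₃e^{iθ₃}=r₄ω₄e^{iθ₄}.
Eliminating the other unknown: ω₄ = r₂ω₂ sin(θ₂−θ₃) / [r₄ sin(θ₄−θ₃)].
Numerator sine = -0.43523; denominator sine = -0.93969.
Result = 0.1425·2.43·(-0.43523) / (0.4817·(-0.93969)) = +0.33295 rad/s; magnitude 0.33295 rad/s.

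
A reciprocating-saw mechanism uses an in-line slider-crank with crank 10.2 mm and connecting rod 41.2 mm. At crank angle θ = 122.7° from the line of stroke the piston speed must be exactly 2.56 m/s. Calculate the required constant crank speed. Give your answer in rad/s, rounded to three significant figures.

For an in-line slider-crank, |v_piston| = rω|sinθ|·[1 + r cosθ/√(L² − r² sin²θ)].
With r = 0.0102 m, L = 0.0412 m, θ = 122.7°: the bracketed kinematic factor |dx/dθ| = 0.0074096 m.
ω = v/|dx/dθ| = 2.56/0.0074096 = 345.5 rad/s.

345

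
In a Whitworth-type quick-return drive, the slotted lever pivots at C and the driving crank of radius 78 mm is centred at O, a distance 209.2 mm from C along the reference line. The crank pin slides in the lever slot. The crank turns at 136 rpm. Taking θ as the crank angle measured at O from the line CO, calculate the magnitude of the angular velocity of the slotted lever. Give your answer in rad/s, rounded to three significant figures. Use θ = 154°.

ω = 14.24 rad/s (from 136 rpm).
Crank pin A relative to C: A = (d + r cosθ, r sinθ); lever angle φ = atan2(r sinθ, d + r cosθ).
Differentiating tanφ: φ̇ = rω(d cosθ + r)/(d² + r² + 2dr cosθ).
d² + r² + 2dr cosθ = |CA|² = 0.0205163 m²;  d cosθ + r = -0.11003 m.
|ω_lever| = |0.078·14.24·-0.11003| / 0.0205163 = 5.9575 rad/s.

5.96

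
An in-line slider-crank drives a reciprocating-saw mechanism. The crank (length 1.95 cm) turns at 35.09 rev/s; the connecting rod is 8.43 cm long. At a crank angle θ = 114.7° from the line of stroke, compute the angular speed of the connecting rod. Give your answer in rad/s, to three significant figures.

21.8

ω = 220.5 rad/s (converted from 35.09 rev/s).
The rod makes angle φ with the slider axis where L sinφ = r sinθ; differentiating, L cosφ·φ̇ = r ω cosθ.
L cosφ = √(L² − r² sin²θ) = 0.082417 m.
|ω_rod| = r ω |cosθ| / √(L² − r² sin²θ) = 0.0195·220.5·0.41787/0.082417 = 21.798 rad/s.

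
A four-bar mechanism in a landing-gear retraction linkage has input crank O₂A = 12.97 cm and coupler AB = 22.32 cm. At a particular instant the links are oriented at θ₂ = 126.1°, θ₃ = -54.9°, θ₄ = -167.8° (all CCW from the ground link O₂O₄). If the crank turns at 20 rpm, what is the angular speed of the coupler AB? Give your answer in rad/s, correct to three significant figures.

ω₂ = 2.094 rad/s (from 20 rpm).
Differentiating the loop-closure r₂e^{iθ₂}+r₃e^{iθ₃}=r₁+r₄e^{iθ₄} gives r₂ω₂e^{iθ₂}+r₃ω₃e^{iθ₃}=r₄ω₄e^{iθ₄}.
Eliminating the other unknown: ω₃ = r₂ω₂ sin(θ₄−θ₂) / [r₃ sin(θ₃−θ₄)].
Numerator sine = +0.91425; denominator sine = +0.92119.
Result = 0.1297·2.094·(+0.91425) / (0.2232·(+0.92119)) = +1.2079 rad/s; magnitude 1.2079 rad/s.

1.21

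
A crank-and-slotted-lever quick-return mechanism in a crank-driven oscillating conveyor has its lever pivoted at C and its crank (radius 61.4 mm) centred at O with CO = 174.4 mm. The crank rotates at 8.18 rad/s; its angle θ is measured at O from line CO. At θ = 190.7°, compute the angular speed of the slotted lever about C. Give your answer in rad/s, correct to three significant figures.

ω = 8.18 rad/s
Crank pin A relative to C: A = (d + r cosθ, r sinθ); lever angle φ = atan2(r sinθ, d + r cosθ).
Differentiating tanφ: φ̇ = rω(d cosθ + r)/(d² + r² + 2dr cosθ).
d² + r² + 2dr cosθ = |CA|² = 0.0131414 m²;  d cosθ + r = -0.10997 m.
|ω_lever| = |0.0614·8.18·-0.10997| / 0.0131414 = 4.2029 rad/s.

4.20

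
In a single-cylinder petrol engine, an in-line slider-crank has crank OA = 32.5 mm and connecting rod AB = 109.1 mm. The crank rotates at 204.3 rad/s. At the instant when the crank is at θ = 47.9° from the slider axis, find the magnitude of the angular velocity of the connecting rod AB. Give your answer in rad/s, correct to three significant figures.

41.8

ω = 204.3 rad/s
The rod makes angle φ with the slider axis where L sinφ = r sinθ; differentiating, L cosφ·φ̇ = r ω cosθ.
L cosφ = √(L² − r² sin²θ) = 0.1064 m.
|ω_rod| = r ω |cosθ| / √(L² − r² sin²θ) = 0.0325·204.3·0.67043/0.1064 = 41.836 rad/s.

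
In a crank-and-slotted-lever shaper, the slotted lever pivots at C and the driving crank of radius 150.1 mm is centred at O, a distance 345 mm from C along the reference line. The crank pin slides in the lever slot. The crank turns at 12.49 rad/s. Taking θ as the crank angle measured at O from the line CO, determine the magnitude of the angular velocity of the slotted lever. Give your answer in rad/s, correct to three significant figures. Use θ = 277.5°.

2.36

ω = 12.49 rad/s
Crank pin A relative to C: A = (d + r cosθ, r sinθ); lever angle φ = atan2(r sinθ, d + r cosθ).
Differentiating tanφ: φ̇ = rω(d cosθ + r)/(d² + r² + 2dr cosθ).
d² + r² + 2dr cosθ = |CA|² = 0.155073 m²;  d cosθ + r = +0.19513 m.
|ω_lever| = |0.1501·12.49·+0.19513| / 0.155073 = 2.359 rad/s.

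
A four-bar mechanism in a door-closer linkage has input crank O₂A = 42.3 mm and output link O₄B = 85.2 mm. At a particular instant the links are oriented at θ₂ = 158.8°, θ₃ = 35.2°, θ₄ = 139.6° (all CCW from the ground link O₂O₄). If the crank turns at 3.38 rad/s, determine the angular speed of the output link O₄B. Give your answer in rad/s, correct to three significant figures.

1.44

ω₂ = 3.38 rad/s
Differentiating the loop-closure r₂e^{iθ₂}+r₃e^{iθ₃}=r₁+r₄e^{iθ₄} gives r₂ω₂e^{iθ₂}+r₃ω₃e^{iθ₃}=r₄ω₄e^{iθ₄}.
Eliminating the other unknown: ω₄ = r₂ω₂ sin(θ₂−θ₃) / [r₄ sin(θ₄−θ₃)].
Numerator sine = +0.83292; denominator sine = +0.96858.
Result = 0.0423·3.38·(+0.83292) / (0.0852·(+0.96858)) = +1.4431 rad/s; magnitude 1.4431 rad/s.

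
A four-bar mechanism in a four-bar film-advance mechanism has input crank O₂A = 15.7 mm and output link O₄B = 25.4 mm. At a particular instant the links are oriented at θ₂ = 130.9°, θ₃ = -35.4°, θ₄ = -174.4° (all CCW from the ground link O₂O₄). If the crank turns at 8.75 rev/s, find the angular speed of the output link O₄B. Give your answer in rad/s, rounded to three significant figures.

ω₂ = 54.98 rad/s (from 8.75 rev/s).
Differentiating the loop-closure r₂e^{iθ₂}+r₃e^{iθ₃}=r₁+r₄e^{iθ₄} gives r₂ω₂e^{iθ₂}+r₃ω₃e^{iθ₃}=r₄ω₄e^{iθ₄}.
Eliminating the other unknown: ω₄ = r₂ω₂ sin(θ₂−θ₃) / [r₄ sin(θ₄−θ₃)].
Numerator sine = +0.23684; denominator sine = -0.65606.
Result = 0.0157·54.98·(+0.23684) / (0.0254·(-0.65606)) = -12.268 rad/s; magnitude 12.268 rad/s.

12.3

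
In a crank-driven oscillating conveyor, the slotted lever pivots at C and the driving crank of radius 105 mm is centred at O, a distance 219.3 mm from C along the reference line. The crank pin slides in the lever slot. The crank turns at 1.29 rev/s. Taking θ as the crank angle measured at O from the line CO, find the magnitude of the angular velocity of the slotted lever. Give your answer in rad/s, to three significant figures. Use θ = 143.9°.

ω = 8.105 rad/s (from 1.29 rev/s).
Crank pin A relative to C: A = (d + r cosθ, r sinθ); lever angle φ = atan2(r sinθ, d + r cosθ).
Differentiating tanφ: φ̇ = rω(d cosθ + r)/(d² + r² + 2dr cosθ).
d² + r² + 2dr cosθ = |CA|² = 0.0219071 m²;  d cosθ + r = -0.072192 m.
|ω_lever| = |0.105·8.105·-0.072192| / 0.0219071 = 2.8046 rad/s.

2.80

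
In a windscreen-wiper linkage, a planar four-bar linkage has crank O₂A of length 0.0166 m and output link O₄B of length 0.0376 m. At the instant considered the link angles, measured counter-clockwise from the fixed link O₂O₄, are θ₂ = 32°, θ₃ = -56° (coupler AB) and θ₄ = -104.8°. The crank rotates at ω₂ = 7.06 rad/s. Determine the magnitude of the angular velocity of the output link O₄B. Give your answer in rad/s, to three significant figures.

4.14

ω₂ = 7.06 rad/s
Differentiating the loop-closure r₂e^{iθ₂}+r₃e^{iθ₃}=r₁+r₄e^{iθ₄} gives r₂ω₂e^{iθ₂}+r₃ω₃e^{iθ₃}=r₄ω₄e^{iθ₄}.
Eliminating the other unknown: ω₄ = r₂ω₂ sin(θ₂−θ₃) / [r₄ sin(θ₄−θ₃)].
Numerator sine = +0.99939; denominator sine = -0.75241.
Result = 0.0166·7.06·(+0.99939) / (0.0376·(-0.75241)) = -4.14 rad/s; magnitude 4.14 rad/s.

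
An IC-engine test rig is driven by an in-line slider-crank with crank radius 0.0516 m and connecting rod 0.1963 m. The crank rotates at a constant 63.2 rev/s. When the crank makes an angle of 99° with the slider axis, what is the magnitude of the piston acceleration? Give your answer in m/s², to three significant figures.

3380

ω = 2π·63.2 = 397.1 rad/s
x(θ) = r cosθ + √(L² − r² sin²θ); with ω constant, a = ω²·d²x/dθ².
d²x/dθ² = −r cosθ − r²(cos2θ)/√u − r⁴ sin²2θ/(4u^{3/2}),  u = L² − r² sin²θ = 0.0359363 m².
Substituting r = 0.0516 m, L = 0.1963 m, θ = 99°: d²x/dθ² = +0.021405 m.
a = ω²·d²x/dθ² = (397.1)²·(+0.021405) = +3375.3 m/s²;  |a| = 3375.3 m/s².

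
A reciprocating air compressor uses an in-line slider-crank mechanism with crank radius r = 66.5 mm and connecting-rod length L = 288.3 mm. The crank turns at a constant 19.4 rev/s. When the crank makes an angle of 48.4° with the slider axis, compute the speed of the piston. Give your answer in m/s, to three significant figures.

7.00

ω = 2π·19.4 = 121.9 rad/s
For an in-line slider-crank, x = r cosθ + √(L² − r² sin²θ), so v = −rω sinθ·[1 + r cosθ/√(L² − r² sin²θ)].
With r = 0.0665 m, L = 0.2883 m, θ = 48.4°: √(L² − r² sin²θ) = 0.28398 m.
v = −0.0665·121.9·0.74780·[1 + 0.0665·0.66393/0.28398] = -7.004 m/s.
|v| = 7.004 m/s.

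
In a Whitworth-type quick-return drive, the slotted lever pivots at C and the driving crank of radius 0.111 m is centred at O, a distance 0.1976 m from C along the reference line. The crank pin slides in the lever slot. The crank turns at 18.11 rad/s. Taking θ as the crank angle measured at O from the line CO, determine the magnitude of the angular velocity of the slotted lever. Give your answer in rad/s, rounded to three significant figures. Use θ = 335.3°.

6.40

ω = 18.11 rad/s
Crank pin A relative to C: A = (d + r cosθ, r sinθ); lever angle φ = atan2(r sinθ, d + r cosθ).
Differentiating tanφ: φ̇ = rω(d cosθ + r)/(d² + r² + 2dr cosθ).
d² + r² + 2dr cosθ = |CA|² = 0.0912205 m²;  d cosθ + r = +0.29052 m.
|ω_lever| = |0.111·18.11·+0.29052| / 0.0912205 = 6.4022 rad/s.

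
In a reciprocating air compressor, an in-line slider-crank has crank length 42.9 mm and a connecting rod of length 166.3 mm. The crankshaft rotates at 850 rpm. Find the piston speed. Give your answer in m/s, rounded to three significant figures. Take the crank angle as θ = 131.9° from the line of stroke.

ω = 2π·850/60 = 89.01 rad/s
For an in-line slider-crank, x = r cosθ + √(L² − r² sin²θ), so v = −rω sinθ·[1 + r cosθ/√(L² − r² sin²θ)].
With r = 0.0429 m, L = 0.1663 m, θ = 131.9°: √(L² − r² sin²θ) = 0.16321 m.
v = −0.0429·89.01·0.74431·[1 + 0.0429·-0.66783/0.16321] = -2.3433 m/s.
|v| = 2.3433 m/s.

2.34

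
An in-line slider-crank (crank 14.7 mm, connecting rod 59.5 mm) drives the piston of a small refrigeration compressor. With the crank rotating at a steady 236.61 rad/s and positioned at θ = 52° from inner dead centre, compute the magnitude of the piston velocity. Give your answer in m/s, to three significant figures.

3.17

ω = 236.6 rad/s
For an in-line slider-crank, x = r cosθ + √(L² − r² sin²θ), so v = −rω sinθ·[1 + r cosθ/√(L² − r² sin²θ)].
With r = 0.0147 m, L = 0.0595 m, θ = 52°: √(L² − r² sin²θ) = 0.058362 m.
v = −0.0147·236.6·0.78801·[1 + 0.0147·0.61566/0.058362] = -3.1659 m/s.
|v| = 3.1659 m/s.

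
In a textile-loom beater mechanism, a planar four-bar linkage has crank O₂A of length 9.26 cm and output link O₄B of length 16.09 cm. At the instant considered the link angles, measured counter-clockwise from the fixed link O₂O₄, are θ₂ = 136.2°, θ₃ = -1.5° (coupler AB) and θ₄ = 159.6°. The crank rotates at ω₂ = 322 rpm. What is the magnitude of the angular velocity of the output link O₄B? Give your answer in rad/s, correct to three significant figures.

ω₂ = 33.72 rad/s (from 322 rpm).
Differentiating the loop-closure r₂e^{iθ₂}+r₃e^{iθ₃}=r₁+r₄e^{iθ₄} gives r₂ω₂e^{iθ₂}+r₃ω₃e^{iθ₃}=r₄ω₄e^{iθ₄}.
Eliminating the other unknown: ω₄ = r₂ω₂ sin(θ₂−θ₃) / [r₄ sin(θ₄−θ₃)].
Numerator sine = +0.67301; denominator sine = +0.32392.
Result = 0.0926·33.72·(+0.67301) / (0.1609·(+0.32392)) = +40.321 rad/s; magnitude 40.321 rad/s.

40.3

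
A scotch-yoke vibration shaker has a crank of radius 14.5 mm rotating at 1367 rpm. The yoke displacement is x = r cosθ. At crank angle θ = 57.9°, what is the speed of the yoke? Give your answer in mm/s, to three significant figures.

1760

ω = 143.2 rad/s (from 1367 rpm).
x = r cosθ ⇒ ẋ = −rω sinθ.
|v| = rω|sinθ| = 0.0145·143.2·|sin 57.9°| = 1.7584 m/s = 1758.4 mm/s.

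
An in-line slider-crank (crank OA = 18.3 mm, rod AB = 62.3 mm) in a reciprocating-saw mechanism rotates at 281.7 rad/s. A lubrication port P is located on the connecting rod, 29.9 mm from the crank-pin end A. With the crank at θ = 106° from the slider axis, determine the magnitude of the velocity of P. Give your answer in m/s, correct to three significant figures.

4.81

ω = 281.7 rad/s.  Crank-pin speed |V_A| = rω = 5.1551 m/s, perpendicular to OA.
Rod angle: sinφ = −(r/L) sinθ ⇒ φ = -16.401°; ω_rod = −rω cosθ/√(L²−r²sin²θ) = +23.776 rad/s.
V_P = V_A + ω_rod × AP, with AP = 0.0299 m along the rod.
Components: V_Px = −rω sinθ − a·ω_rod·sinφ = -4.7547 m/s;  V_Py = rω cosθ + a·ω_rod·cosφ = -0.73898 m/s.
|V_P| = √(V_Px² + V_Py²) = 4.8118 m/s.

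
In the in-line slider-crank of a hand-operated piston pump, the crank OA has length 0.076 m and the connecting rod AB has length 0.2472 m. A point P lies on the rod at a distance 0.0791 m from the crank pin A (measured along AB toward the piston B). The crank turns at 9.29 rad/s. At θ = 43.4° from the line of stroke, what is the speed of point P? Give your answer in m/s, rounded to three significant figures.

ω = 9.29 rad/s.  Crank-pin speed |V_A| = rω = 0.70604 m/s, perpendicular to OA.
Rod angle: sinφ = −(r/L) sinθ ⇒ φ = -12.195°; ω_rod = −rω cosθ/√(L²−r²sin²θ) = -2.1231 rad/s.
V_P = V_A + ω_rod × AP, with AP = 0.0791 m along the rod.
Components: V_Px = −rω sinθ − a·ω_rod·sinφ = -0.52059 m/s;  V_Py = rω cosθ + a·ω_rod·cosφ = +0.34884 m/s.
|V_P| = √(V_Px² + V_Py²) = 0.62666 m/s.

0.627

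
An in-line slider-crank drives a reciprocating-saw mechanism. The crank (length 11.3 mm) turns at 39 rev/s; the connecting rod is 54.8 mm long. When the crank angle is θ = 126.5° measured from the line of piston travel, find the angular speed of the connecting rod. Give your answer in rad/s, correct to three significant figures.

30.5

ω = 245 rad/s (converted from 39 rev/s).
The rod makes angle φ with the slider axis where L sinφ = r sinθ; differentiating, L cosφ·φ̇ = r ω cosθ.
L cosφ = √(L² − r² sin²θ) = 0.054042 m.
|ω_rod| = r ω |cosθ| / √(L² − r² sin²θ) = 0.0113·245·0.59482/0.054042 = 30.478 rad/s.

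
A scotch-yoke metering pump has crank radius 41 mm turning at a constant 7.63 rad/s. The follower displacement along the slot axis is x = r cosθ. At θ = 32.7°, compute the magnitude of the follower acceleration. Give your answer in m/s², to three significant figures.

2.01

ω = 7.63 rad/s
x = r cosθ ⇒ ẍ = −rω² cosθ (ω constant).
|a| = rω²|cosθ| = 0.041·(7.63)²·|cos 32.7°| = 2.0086 m/s².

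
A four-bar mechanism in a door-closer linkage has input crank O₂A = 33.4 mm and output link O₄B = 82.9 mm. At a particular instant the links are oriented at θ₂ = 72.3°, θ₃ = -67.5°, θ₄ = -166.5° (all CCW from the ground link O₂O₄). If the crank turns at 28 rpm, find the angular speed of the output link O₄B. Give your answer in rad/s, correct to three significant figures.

ω₂ = 2.932 rad/s (from 28 rpm).
Differentiating the loop-closure r₂e^{iθ₂}+r₃e^{iθ₃}=r₁+r₄e^{iθ₄} gives r₂ω₂e^{iθ₂}+r₃ω₃e^{iθ₃}=r₄ω₄e^{iθ₄}.
Eliminating the other unknown: ω₄ = r₂ω₂ sin(θ₂−θ₃) / [r₄ sin(θ₄−θ₃)].
Numerator sine = +0.64546; denominator sine = -0.98769.
Result = 0.0334·2.932·(+0.64546) / (0.0829·(-0.98769)) = -0.77202 rad/s; magnitude 0.77202 rad/s.

0.772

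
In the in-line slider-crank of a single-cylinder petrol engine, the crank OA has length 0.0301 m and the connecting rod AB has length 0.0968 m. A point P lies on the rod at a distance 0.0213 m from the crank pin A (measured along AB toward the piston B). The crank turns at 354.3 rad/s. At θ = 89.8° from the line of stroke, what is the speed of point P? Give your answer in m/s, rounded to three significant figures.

ω = 354.3 rad/s.  Crank-pin speed |V_A| = rω = 10.664 m/s, perpendicular to OA.
Rod angle: sinφ = −(r/L) sinθ ⇒ φ = -18.116°; ω_rod = −rω cosθ/√(L²−r²sin²θ) = -0.40462 rad/s.
V_P = V_A + ω_rod × AP, with AP = 0.0213 m along the rod.
Components: V_Px = −rω sinθ − a·ω_rod·sinφ = -10.667 m/s;  V_Py = rω cosθ + a·ω_rod·cosφ = +0.029035 m/s.
|V_P| = √(V_Px² + V_Py²) = 10.667 m/s.

10.7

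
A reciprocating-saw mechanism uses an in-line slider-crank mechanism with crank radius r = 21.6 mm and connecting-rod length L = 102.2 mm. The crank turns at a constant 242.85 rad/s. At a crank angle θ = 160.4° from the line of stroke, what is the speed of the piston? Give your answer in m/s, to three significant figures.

ω = 242.8 rad/s
For an in-line slider-crank, x = r cosθ + √(L² − r² sin²θ), so v = −rω sinθ·[1 + r cosθ/√(L² − r² sin²θ)].
With r = 0.0216 m, L = 0.1022 m, θ = 160.4°: √(L² − r² sin²θ) = 0.10194 m.
v = −0.0216·242.8·0.33545·[1 + 0.0216·-0.94206/0.10194] = -1.4084 m/s.
|v| = 1.4084 m/s.

1.41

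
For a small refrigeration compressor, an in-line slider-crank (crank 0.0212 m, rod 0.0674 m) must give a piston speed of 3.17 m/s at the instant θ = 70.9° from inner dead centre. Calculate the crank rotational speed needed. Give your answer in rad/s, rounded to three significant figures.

For an in-line slider-crank, |v_piston| = rω|sinθ|·[1 + r cosθ/√(L² − r² sin²θ)].
With r = 0.0212 m, L = 0.0674 m, θ = 70.9°: the bracketed kinematic factor |dx/dθ| = 0.022192 m.
ω = v/|dx/dθ| = 3.17/0.022192 = 142.84 rad/s.

143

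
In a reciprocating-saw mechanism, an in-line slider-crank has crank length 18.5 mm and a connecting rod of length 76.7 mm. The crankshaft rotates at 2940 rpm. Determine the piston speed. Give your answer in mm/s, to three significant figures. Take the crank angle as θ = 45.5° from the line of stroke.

4760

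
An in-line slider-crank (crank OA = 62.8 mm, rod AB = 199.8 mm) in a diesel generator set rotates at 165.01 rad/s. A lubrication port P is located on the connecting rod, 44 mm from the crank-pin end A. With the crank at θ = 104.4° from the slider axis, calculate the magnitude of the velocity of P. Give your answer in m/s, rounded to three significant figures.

ω = 165 rad/s.  Crank-pin speed |V_A| = rω = 10.363 m/s, perpendicular to OA.
Rod angle: sinφ = −(r/L) sinθ ⇒ φ = -17.724°; ω_rod = −rω cosθ/√(L²−r²sin²θ) = +13.541 rad/s.
V_P = V_A + ω_rod × AP, with AP = 0.044 m along the rod.
Components: V_Px = −rω sinθ − a·ω_rod·sinφ = -9.8557 m/s;  V_Py = rω cosθ + a·ω_rod·cosφ = -2.0096 m/s.
|V_P| = √(V_Px² + V_Py²) = 10.058 m/s.

10.1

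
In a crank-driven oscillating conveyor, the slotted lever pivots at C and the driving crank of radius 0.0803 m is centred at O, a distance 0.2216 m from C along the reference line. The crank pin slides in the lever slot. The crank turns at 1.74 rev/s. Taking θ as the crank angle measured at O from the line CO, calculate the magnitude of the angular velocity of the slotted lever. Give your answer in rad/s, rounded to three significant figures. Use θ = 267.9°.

ω = 10.93 rad/s (from 1.74 rev/s).
Crank pin A relative to C: A = (d + r cosθ, r sinθ); lever angle φ = atan2(r sinθ, d + r cosθ).
Differentiating tanφ: φ̇ = rω(d cosθ + r)/(d² + r² + 2dr cosθ).
d² + r² + 2dr cosθ = |CA|² = 0.0542505 m²;  d cosθ + r = +0.07218 m.
|ω_lever| = |0.0803·10.93·+0.07218| / 0.0542505 = 1.168 rad/s.

1.17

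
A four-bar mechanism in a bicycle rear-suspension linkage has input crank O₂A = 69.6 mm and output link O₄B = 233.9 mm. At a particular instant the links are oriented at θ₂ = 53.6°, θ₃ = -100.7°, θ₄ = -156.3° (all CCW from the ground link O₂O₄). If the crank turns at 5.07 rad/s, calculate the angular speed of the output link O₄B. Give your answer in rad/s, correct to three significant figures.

ω₂ = 5.07 rad/s
Differentiating the loop-closure r₂e^{iθ₂}+r₃e^{iθ₃}=r₁+r₄e^{iθ₄} gives r₂ω₂e^{iθ₂}+r₃ω₃e^{iθ₃}=r₄ω₄e^{iθ₄}.
Eliminating the other unknown: ω₄ = r₂ω₂ sin(θ₂−θ₃) / [r₄ sin(θ₄−θ₃)].
Numerator sine = +0.43366; denominator sine = -0.82511.
Result = 0.0696·5.07·(+0.43366) / (0.2339·(-0.82511)) = -0.79291 rad/s; magnitude 0.79291 rad/s.

0.793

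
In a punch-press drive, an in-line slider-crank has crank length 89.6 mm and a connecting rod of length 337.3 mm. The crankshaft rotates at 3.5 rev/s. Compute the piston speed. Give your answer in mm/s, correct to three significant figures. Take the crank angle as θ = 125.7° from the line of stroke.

ω = 2π·3.5 = 21.99 rad/s
For an in-line slider-crank, x = r cosθ + √(L² − r² sin²θ), so v = −rω sinθ·[1 + r cosθ/√(L² − r² sin²θ)].
With r = 0.0896 m, L = 0.3373 m, θ = 125.7°: √(L² − r² sin²θ) = 0.32936 m.
v = −0.0896·21.99·0.81208·[1 + 0.0896·-0.58354/0.32936] = -1.3461 m/s.
|v| = 1.3461 m/s = 1346.1 mm/s.

1350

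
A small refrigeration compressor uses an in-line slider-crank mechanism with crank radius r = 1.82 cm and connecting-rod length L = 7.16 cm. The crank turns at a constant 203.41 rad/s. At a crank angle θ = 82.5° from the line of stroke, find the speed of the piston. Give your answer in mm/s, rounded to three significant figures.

3800

ω = 203.4 rad/s
For an in-line slider-crank, x = r cosθ + √(L² − r² sin²θ), so v = −rω sinθ·[1 + r cosθ/√(L² − r² sin²θ)].
With r = 0.0182 m, L = 0.0716 m, θ = 82.5°: √(L² − r² sin²θ) = 0.069289 m.
v = −0.0182·203.4·0.99144·[1 + 0.0182·0.13053/0.069289] = -3.7962 m/s.
|v| = 3.7962 m/s = 3796.2 mm/s.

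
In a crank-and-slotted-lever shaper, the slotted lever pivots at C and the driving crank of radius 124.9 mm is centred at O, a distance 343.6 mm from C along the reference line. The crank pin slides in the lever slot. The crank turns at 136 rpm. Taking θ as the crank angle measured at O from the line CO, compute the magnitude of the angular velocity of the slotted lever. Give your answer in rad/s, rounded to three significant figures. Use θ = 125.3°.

1.56

ω = 14.24 rad/s (from 136 rpm).
Crank pin A relative to C: A = (d + r cosθ, r sinθ); lever angle φ = atan2(r sinθ, d + r cosθ).
Differentiating tanφ: φ̇ = rω(d cosθ + r)/(d² + r² + 2dr cosθ).
d² + r² + 2dr cosθ = |CA|² = 0.0840627 m²;  d cosθ + r = -0.073652 m.
|ω_lever| = |0.1249·14.24·-0.073652| / 0.0840627 = 1.5585 rad/s.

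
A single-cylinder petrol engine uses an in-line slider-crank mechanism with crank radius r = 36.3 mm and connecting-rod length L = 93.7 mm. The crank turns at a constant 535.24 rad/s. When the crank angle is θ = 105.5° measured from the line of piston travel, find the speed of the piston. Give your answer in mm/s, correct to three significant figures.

16600

ω = 535.2 rad/s
For an in-line slider-crank, x = r cosθ + √(L² − r² sin²θ), so v = −rω sinθ·[1 + r cosθ/√(L² − r² sin²θ)].
With r = 0.0363 m, L = 0.0937 m, θ = 105.5°: √(L² − r² sin²θ) = 0.086926 m.
v = −0.0363·535.2·0.96363·[1 + 0.0363·-0.26724/0.086926] = -16.633 m/s.
|v| = 16.633 m/s = 16633 mm/s.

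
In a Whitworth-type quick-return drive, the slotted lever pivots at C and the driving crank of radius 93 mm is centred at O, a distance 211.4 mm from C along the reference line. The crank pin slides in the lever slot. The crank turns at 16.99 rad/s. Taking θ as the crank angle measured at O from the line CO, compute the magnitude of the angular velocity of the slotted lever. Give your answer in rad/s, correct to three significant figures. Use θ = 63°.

ω = 16.99 rad/s
Crank pin A relative to C: A = (d + r cosθ, r sinθ); lever angle φ = atan2(r sinθ, d + r cosθ).
Differentiating tanφ: φ̇ = rω(d cosθ + r)/(d² + r² + 2dr cosθ).
d² + r² + 2dr cosθ = |CA|² = 0.07119 m²;  d cosθ + r = +0.18897 m.
|ω_lever| = |0.093·16.99·+0.18897| / 0.07119 = 4.1943 rad/s.

4.19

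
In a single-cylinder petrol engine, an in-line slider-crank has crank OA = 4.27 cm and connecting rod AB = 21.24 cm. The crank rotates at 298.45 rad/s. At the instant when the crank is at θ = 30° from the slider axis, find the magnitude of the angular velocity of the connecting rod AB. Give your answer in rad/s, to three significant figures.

ω = 298.4 rad/s
The rod makes angle φ with the slider axis where L sinφ = r sinθ; differentiating, L cosφ·φ̇ = r ω cosθ.
L cosφ = √(L² − r² sin²θ) = 0.21132 m.
|ω_rod| = r ω |cosθ| / √(L² − r² sin²θ) = 0.0427·298.4·0.86603/0.21132 = 52.225 rad/s.

52.2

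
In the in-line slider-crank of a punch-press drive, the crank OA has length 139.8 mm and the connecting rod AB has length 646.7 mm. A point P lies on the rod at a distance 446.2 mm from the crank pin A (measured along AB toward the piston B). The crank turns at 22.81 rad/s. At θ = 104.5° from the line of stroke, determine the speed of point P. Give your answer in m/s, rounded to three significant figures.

ω = 22.81 rad/s.  Crank-pin speed |V_A| = rω = 3.1888 m/s, perpendicular to OA.
Rod angle: sinφ = −(r/L) sinθ ⇒ φ = -12.081°; ω_rod = −rω cosθ/√(L²−r²sin²θ) = +1.2626 rad/s.
V_P = V_A + ω_rod × AP, with AP = 0.4462 m along the rod.
Components: V_Px = −rω sinθ − a·ω_rod·sinφ = -2.9694 m/s;  V_Py = rω cosθ + a·ω_rod·cosφ = -0.24754 m/s.
|V_P| = √(V_Px² + V_Py²) = 2.9797 m/s.

2.98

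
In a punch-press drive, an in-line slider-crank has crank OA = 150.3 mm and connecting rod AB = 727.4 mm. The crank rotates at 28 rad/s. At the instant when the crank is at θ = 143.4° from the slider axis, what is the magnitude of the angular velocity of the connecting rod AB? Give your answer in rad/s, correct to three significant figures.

4.68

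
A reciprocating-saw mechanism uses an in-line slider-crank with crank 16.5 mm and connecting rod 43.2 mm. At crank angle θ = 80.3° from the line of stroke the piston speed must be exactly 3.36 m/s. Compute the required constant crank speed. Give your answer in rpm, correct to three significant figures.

For an in-line slider-crank, |v_piston| = rω|sinθ|·[1 + r cosθ/√(L² − r² sin²θ)].
With r = 0.0165 m, L = 0.0432 m, θ = 80.3°: the bracketed kinematic factor |dx/dθ| = 0.017394 m.
ω = v/|dx/dθ| = 3.36/0.017394 = 193.17 rad/s.
N = 60ω/(2π) = 1844.7 rpm.

1840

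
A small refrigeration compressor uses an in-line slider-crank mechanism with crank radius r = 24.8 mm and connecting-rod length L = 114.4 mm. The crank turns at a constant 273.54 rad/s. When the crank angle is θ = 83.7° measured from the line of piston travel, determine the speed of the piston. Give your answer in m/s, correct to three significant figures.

6.91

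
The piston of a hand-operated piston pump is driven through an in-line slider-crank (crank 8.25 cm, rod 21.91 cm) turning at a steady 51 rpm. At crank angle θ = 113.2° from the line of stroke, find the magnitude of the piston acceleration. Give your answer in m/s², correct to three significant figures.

ω = 2π·51/60 = 5.341 rad/s
x(θ) = r cosθ + √(L² − r² sin²θ); with ω constant, a = ω²·d²x/dθ².
d²x/dθ² = −r cosθ − r²(cos2θ)/√u − r⁴ sin²2θ/(4u^{3/2}),  u = L² − r² sin²θ = 0.0422548 m².
Substituting r = 0.0825 m, L = 0.2191 m, θ = 113.2°: d²x/dθ² = +0.054635 m.
a = ω²·d²x/dθ² = (5.341)²·(+0.054635) = +1.5584 m/s²;  |a| = 1.5584 m/s².

1.56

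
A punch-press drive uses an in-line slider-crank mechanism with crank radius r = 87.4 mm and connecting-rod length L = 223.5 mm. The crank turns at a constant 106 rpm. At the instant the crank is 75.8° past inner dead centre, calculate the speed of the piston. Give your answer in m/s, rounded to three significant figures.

ω = 2π·106/60 = 11.1 rad/s
For an in-line slider-crank, x = r cosθ + √(L² − r² sin²θ), so v = −rω sinθ·[1 + r cosθ/√(L² − r² sin²θ)].
With r = 0.0874 m, L = 0.2235 m, θ = 75.8°: √(L² − r² sin²θ) = 0.20682 m.
v = −0.0874·11.1·0.96945·[1 + 0.0874·0.24531/0.20682] = -1.038 m/s.
|v| = 1.038 m/s.

1.04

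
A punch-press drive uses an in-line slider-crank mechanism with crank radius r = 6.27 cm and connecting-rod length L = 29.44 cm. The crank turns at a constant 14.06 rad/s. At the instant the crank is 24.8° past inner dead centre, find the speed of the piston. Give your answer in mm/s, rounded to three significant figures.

ω = 14.06 rad/s
For an in-line slider-crank, x = r cosθ + √(L² − r² sin²θ), so v = −rω sinθ·[1 + r cosθ/√(L² − r² sin²θ)].
With r = 0.0627 m, L = 0.2944 m, θ = 24.8°: √(L² − r² sin²θ) = 0.29322 m.
v = −0.0627·14.06·0.41945·[1 + 0.0627·0.90778/0.29322] = -0.44155 m/s.
|v| = 0.44155 m/s = 441.55 mm/s.

442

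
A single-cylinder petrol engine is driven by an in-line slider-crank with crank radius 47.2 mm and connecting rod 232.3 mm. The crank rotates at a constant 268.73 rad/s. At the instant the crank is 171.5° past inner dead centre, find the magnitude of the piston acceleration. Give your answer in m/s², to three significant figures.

2710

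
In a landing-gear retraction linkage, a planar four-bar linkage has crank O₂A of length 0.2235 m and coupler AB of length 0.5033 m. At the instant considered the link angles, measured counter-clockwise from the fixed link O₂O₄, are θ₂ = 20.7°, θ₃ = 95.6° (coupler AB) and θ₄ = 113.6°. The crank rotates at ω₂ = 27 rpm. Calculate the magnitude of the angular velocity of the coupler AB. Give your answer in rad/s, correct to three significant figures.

4.06

ω₂ = 2.827 rad/s (from 27 rpm).
Differentiating the loop-closure r₂e^{iθ₂}+r₃e^{iθ₃}=r₁+r₄e^{iθ₄} gives r₂ω₂e^{iθ₂}+r₃ω₃e^{iθ₃}=r₄ω₄e^{iθ₄}.
Eliminating the other unknown: ω₃ = r₂ω₂ sin(θ₄−θ₂) / [r₃ sin(θ₃−θ₄)].
Numerator sine = +0.99872; denominator sine = -0.30902.
Result = 0.2235·2.827·(+0.99872) / (0.5033·(-0.30902)) = -4.0579 rad/s; magnitude 4.0579 rad/s.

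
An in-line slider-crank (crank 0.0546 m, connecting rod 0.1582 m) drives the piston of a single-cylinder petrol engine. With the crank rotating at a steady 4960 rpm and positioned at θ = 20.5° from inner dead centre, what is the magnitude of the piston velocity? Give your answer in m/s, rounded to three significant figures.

13.2

ω = 2π·4960/60 = 519.4 rad/s
For an in-line slider-crank, x = r cosθ + √(L² − r² sin²θ), so v = −rω sinθ·[1 + r cosθ/√(L² − r² sin²θ)].
With r = 0.0546 m, L = 0.1582 m, θ = 20.5°: √(L² − r² sin²θ) = 0.15704 m.
v = −0.0546·519.4·0.35021·[1 + 0.0546·0.93667/0.15704] = -13.166 m/s.
|v| = 13.166 m/s.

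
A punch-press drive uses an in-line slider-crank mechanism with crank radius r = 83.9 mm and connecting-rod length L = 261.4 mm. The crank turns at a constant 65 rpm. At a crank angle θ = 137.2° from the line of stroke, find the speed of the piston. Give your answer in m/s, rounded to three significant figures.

0.294

ω = 2π·65/60 = 6.807 rad/s
For an in-line slider-crank, x = r cosθ + √(L² − r² sin²θ), so v = −rω sinθ·[1 + r cosθ/√(L² − r² sin²θ)].
With r = 0.0839 m, L = 0.2614 m, θ = 137.2°: √(L² − r² sin²θ) = 0.25511 m.
v = −0.0839·6.807·0.67944·[1 + 0.0839·-0.73373/0.25511] = -0.29439 m/s.
|v| = 0.29439 m/s.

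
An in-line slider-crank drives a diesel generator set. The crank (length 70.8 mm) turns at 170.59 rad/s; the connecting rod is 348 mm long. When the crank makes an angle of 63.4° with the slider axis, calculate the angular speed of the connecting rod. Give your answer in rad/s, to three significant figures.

ω = 170.6 rad/s
The rod makes angle φ with the slider axis where L sinφ = r sinθ; differentiating, L cosφ·φ̇ = r ω cosθ.
L cosφ = √(L² − r² sin²θ) = 0.34219 m.
|ω_rod| = r ω |cosθ| / √(L² − r² sin²θ) = 0.0708·170.6·0.44776/0.34219 = 15.804 rad/s.

15.8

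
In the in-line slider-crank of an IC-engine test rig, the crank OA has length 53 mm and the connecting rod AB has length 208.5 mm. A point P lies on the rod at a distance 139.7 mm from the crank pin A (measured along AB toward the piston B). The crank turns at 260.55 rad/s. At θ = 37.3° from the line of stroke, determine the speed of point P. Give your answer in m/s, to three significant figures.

10.2

ω = 260.6 rad/s.  Crank-pin speed |V_A| = rω = 13.809 m/s, perpendicular to OA.
Rod angle: sinφ = −(r/L) sinθ ⇒ φ = -8.861°; ω_rod = −rω cosθ/√(L²−r²sin²θ) = -53.321 rad/s.
V_P = V_A + ω_rod × AP, with AP = 0.1397 m along the rod.
Components: V_Px = −rω sinθ − a·ω_rod·sinφ = -9.5156 m/s;  V_Py = rω cosθ + a·ω_rod·cosφ = +3.6247 m/s.
|V_P| = √(V_Px² + V_Py²) = 10.183 m/s.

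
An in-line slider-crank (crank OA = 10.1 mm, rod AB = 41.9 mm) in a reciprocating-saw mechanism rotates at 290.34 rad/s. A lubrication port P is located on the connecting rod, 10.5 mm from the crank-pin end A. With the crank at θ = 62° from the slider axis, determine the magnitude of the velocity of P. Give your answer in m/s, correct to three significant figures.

ω = 290.3 rad/s.  Crank-pin speed |V_A| = rω = 2.9324 m/s, perpendicular to OA.
Rod angle: sinφ = −(r/L) sinθ ⇒ φ = -12.289°; ω_rod = −rω cosθ/√(L²−r²sin²θ) = -33.627 rad/s.
V_P = V_A + ω_rod × AP, with AP = 0.0105 m along the rod.
Components: V_Px = −rω sinθ − a·ω_rod·sinφ = -2.6643 m/s;  V_Py = rω cosθ + a·ω_rod·cosφ = +1.0317 m/s.
|V_P| = √(V_Px² + V_Py²) = 2.8571 m/s.

2.86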